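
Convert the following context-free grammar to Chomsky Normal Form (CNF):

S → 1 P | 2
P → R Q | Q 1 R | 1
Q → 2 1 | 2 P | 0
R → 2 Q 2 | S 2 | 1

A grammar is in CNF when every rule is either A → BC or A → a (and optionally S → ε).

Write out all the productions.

T1 → 1; S → 2; P → 1; T2 → 2; Q → 0; R → 1; S → T1 P; P → R Q; P → Q X0; X0 → T1 R; Q → T2 T1; Q → T2 P; R → T2 X1; X1 → Q T2; R → S T2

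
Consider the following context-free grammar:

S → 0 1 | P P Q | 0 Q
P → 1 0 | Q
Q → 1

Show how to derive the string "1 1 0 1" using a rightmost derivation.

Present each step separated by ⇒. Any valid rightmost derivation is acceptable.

S ⇒ P P Q ⇒ P P 1 ⇒ P 1 0 1 ⇒ Q 1 0 1 ⇒ 1 1 0 1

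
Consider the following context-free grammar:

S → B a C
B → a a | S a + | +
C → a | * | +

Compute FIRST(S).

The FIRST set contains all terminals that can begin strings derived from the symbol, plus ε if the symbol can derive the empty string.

We compute FIRST(S) using the standard algorithm.
FIRST(B) = {+, a}
FIRST(C) = {*, +, a}
FIRST(S) = {+, a}
Therefore, FIRST(S) = {+, a}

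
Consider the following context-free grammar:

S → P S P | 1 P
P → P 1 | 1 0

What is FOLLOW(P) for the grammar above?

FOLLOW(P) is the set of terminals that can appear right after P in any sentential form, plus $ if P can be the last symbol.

We compute FOLLOW(P) using the standard algorithm.
FOLLOW(S) starts with {$}.
FIRST(P) = {1}
FIRST(S) = {1}
FOLLOW(P) = {$, 1}
FOLLOW(S) = {$, 1}
Therefore, FOLLOW(P) = {$, 1}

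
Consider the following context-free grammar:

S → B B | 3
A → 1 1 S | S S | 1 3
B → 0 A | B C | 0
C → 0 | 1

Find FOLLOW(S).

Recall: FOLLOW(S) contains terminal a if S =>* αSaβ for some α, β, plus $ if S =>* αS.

We compute FOLLOW(S) using the standard algorithm.
FOLLOW(S) starts with {$}.
FIRST(A) = {0, 1, 3}
FIRST(B) = {0}
FIRST(C) = {0, 1}
FIRST(S) = {0, 3}
FOLLOW(A) = {$, 0, 1, 3}
FOLLOW(B) = {$, 0, 1, 3}
FOLLOW(C) = {$, 0, 1, 3}
FOLLOW(S) = {$, 0, 1, 3}
Therefore, FOLLOW(S) = {$, 0, 1, 3}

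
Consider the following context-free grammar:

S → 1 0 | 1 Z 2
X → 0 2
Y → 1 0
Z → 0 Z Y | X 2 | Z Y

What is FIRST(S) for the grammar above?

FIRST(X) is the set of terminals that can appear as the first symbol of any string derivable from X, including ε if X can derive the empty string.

We compute FIRST(S) using the standard algorithm.
FIRST(S) = {1}
FIRST(X) = {0}
FIRST(Y) = {1}
FIRST(Z) = {0}
Therefore, FIRST(S) = {1}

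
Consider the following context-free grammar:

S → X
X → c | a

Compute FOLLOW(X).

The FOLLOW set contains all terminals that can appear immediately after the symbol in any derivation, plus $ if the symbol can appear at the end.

We compute FOLLOW(X) using the standard algorithm.
FOLLOW(S) starts with {$}.
FIRST(S) = {a, c}
FIRST(X) = {a, c}
FOLLOW(S) = {$}
FOLLOW(X) = {$}
Therefore, FOLLOW(X) = {$}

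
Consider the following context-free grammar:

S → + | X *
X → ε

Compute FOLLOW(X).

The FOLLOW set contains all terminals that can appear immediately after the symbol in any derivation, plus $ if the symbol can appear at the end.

We compute FOLLOW(X) using the standard algorithm.
FOLLOW(S) starts with {$}.
FIRST(S) = {*, +}
FIRST(X) = {ε}
FOLLOW(S) = {$}
FOLLOW(X) = {*}
Therefore, FOLLOW(X) = {*}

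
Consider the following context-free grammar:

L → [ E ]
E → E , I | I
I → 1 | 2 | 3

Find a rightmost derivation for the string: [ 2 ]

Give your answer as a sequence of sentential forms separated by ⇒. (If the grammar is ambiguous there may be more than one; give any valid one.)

L ⇒ [ E ] ⇒ [ I ] ⇒ [ 2 ]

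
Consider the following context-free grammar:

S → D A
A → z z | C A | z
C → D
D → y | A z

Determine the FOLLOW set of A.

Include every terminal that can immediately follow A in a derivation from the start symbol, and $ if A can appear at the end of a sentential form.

We compute FOLLOW(A) using the standard algorithm.
FOLLOW(S) starts with {$}.
FIRST(A) = {y, z}
FIRST(C) = {y, z}
FIRST(D) = {y, z}
FIRST(S) = {y, z}
FOLLOW(A) = {$, z}
FOLLOW(C) = {y, z}
FOLLOW(D) = {y, z}
FOLLOW(S) = {$}
Therefore, FOLLOW(A) = {$, z}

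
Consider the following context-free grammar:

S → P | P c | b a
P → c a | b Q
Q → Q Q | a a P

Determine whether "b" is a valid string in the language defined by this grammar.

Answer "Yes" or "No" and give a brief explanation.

No - no valid derivation exists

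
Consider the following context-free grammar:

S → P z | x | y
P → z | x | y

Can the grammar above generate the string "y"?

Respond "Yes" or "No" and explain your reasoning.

Yes - a valid derivation exists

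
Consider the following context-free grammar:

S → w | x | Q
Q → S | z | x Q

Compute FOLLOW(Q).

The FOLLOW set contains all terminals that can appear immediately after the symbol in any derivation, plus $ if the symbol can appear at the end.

We compute FOLLOW(Q) using the standard algorithm.
FOLLOW(S) starts with {$}.
FIRST(Q) = {w, x, z}
FIRST(S) = {w, x, z}
FOLLOW(Q) = {$}
FOLLOW(S) = {$}
Therefore, FOLLOW(Q) = {$}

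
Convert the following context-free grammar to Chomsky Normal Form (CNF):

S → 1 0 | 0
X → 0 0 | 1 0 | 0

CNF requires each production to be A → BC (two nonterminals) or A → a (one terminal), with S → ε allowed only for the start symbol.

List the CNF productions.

T1 → 1; T0 → 0; S → 0; X → 0; S → T1 T0; X → T0 T0; X → T1 T0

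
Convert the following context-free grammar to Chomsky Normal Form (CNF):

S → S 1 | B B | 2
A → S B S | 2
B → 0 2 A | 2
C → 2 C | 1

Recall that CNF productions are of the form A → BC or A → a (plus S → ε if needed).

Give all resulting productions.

T1 → 1; S → 2; A → 2; T0 → 0; T2 → 2; B → 2; C → 1; S → S T1; S → B B; A → S X0; X0 → B S; B → T0 X1; X1 → T2 A; C → T2 C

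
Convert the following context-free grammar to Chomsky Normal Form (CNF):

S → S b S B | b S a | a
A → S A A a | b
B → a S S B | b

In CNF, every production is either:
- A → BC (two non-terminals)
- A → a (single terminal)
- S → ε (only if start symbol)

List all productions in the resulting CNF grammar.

TB → b; TA → a; S → a; A → b; B → b; S → S X0; X0 → TB X1; X1 → S B; S → TB X2; X2 → S TA; A → S X3; X3 → A X4; X4 → A TA; B → TA X5; X5 → S X6; X6 → S B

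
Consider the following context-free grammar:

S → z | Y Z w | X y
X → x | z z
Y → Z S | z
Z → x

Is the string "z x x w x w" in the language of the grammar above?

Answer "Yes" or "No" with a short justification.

No - no valid derivation exists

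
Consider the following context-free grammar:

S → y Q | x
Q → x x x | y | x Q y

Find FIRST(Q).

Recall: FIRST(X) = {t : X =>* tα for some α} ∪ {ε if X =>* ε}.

We compute FIRST(Q) using the standard algorithm.
FIRST(Q) = {x, y}
FIRST(S) = {x, y}
Therefore, FIRST(Q) = {x, y}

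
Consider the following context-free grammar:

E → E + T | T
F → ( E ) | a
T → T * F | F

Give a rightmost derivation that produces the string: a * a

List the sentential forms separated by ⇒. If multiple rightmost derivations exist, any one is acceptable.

E ⇒ T ⇒ T * F ⇒ T * a ⇒ F * a ⇒ a * a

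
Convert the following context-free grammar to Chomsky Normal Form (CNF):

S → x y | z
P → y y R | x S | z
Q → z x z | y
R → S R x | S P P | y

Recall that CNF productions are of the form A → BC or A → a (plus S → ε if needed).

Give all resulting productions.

TX → x; TY → y; S → z; P → z; TZ → z; Q → y; R → y; S → TX TY; P → TY X0; X0 → TY R; P → TX S; Q → TZ X1; X1 → TX TZ; R → S X2; X2 → R TX; R → S X3; X3 → P P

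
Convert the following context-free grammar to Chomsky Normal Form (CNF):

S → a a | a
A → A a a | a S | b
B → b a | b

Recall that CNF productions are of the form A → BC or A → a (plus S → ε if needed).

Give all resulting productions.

TA → a; S → a; A → b; TB → b; B → b; S → TA TA; A → A X0; X0 → TA TA; A → TA S; B → TB TA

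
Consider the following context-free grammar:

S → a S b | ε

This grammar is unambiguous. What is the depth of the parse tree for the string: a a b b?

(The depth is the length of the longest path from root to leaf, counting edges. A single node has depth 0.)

3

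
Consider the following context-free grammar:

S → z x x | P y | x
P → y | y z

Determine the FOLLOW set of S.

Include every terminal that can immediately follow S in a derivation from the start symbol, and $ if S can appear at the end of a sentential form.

We compute FOLLOW(S) using the standard algorithm.
FOLLOW(S) starts with {$}.
FIRST(P) = {y}
FIRST(S) = {x, y, z}
FOLLOW(P) = {y}
FOLLOW(S) = {$}
Therefore, FOLLOW(S) = {$}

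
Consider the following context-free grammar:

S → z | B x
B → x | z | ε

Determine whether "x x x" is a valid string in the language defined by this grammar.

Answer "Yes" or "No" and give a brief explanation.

No - no valid derivation exists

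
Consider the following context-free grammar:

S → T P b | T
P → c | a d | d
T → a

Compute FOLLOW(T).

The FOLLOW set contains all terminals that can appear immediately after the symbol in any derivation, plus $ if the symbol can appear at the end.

We compute FOLLOW(T) using the standard algorithm.
FOLLOW(S) starts with {$}.
FIRST(P) = {a, c, d}
FIRST(S) = {a}
FIRST(T) = {a}
FOLLOW(P) = {b}
FOLLOW(S) = {$}
FOLLOW(T) = {$, a, c, d}
Therefore, FOLLOW(T) = {$, a, c, d}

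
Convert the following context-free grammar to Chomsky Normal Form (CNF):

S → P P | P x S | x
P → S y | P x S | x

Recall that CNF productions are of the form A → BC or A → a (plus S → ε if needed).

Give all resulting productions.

TX → x; S → x; TY → y; P → x; S → P P; S → P X0; X0 → TX S; P → S TY; P → P X1; X1 → TX S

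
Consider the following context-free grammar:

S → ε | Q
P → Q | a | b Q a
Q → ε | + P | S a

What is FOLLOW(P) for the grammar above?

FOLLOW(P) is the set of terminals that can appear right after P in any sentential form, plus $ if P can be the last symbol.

We compute FOLLOW(P) using the standard algorithm.
FOLLOW(S) starts with {$}.
FIRST(P) = {+, a, b, ε}
FIRST(Q) = {+, a, ε}
FIRST(S) = {+, a, ε}
FOLLOW(P) = {$, a}
FOLLOW(Q) = {$, a}
FOLLOW(S) = {$, a}
Therefore, FOLLOW(P) = {$, a}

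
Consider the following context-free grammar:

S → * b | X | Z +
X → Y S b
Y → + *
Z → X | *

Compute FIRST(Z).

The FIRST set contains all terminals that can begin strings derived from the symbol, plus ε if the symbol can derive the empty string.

We compute FIRST(Z) using the standard algorithm.
FIRST(S) = {*, +}
FIRST(X) = {+}
FIRST(Y) = {+}
FIRST(Z) = {*, +}
Therefore, FIRST(Z) = {*, +}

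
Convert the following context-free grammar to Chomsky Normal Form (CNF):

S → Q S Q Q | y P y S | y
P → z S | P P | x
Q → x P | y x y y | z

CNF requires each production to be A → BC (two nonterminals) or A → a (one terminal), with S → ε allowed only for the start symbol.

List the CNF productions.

TY → y; S → y; TZ → z; P → x; TX → x; Q → z; S → Q X0; X0 → S X1; X1 → Q Q; S → TY X2; X2 → P X3; X3 → TY S; P → TZ S; P → P P; Q → TX P; Q → TY X4; X4 → TX X5; X5 → TY TY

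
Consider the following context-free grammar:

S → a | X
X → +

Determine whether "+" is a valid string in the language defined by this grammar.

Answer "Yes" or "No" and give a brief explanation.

Yes - a valid derivation exists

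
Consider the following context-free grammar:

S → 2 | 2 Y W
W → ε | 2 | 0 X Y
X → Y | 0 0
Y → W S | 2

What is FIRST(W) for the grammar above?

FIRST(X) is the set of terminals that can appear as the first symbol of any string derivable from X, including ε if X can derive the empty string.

We compute FIRST(W) using the standard algorithm.
FIRST(S) = {2}
FIRST(W) = {0, 2, ε}
FIRST(X) = {0, 2}
FIRST(Y) = {0, 2}
Therefore, FIRST(W) = {0, 2, ε}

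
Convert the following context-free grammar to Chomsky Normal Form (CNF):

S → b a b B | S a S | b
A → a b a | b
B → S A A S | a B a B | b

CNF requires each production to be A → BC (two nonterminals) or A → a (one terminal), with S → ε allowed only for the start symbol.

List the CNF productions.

TB → b; TA → a; S → b; A → b; B → b; S → TB X0; X0 → TA X1; X1 → TB B; S → S X2; X2 → TA S; A → TA X3; X3 → TB TA; B → S X4; X4 → A X5; X5 → A S; B → TA X6; X6 → B X7; X7 → TA B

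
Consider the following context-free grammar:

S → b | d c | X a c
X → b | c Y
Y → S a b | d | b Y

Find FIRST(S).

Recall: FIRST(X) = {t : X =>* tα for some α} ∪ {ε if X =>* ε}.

We compute FIRST(S) using the standard algorithm.
FIRST(S) = {b, c, d}
FIRST(X) = {b, c}
FIRST(Y) = {b, c, d}
Therefore, FIRST(S) = {b, c, d}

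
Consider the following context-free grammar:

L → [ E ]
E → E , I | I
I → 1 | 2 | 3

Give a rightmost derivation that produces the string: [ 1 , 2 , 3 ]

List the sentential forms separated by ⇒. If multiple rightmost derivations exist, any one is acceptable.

L ⇒ [ E ] ⇒ [ E , I ] ⇒ [ E , 3 ] ⇒ [ E , I , 3 ] ⇒ [ E , 2 , 3 ] ⇒ [ I , 2 , 3 ] ⇒ [ 1 , 2 , 3 ]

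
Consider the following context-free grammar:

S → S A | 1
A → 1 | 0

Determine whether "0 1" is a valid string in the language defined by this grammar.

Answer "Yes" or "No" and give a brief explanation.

No - no valid derivation exists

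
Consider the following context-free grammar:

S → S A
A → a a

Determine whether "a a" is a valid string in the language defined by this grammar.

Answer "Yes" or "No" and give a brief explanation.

No - no valid derivation exists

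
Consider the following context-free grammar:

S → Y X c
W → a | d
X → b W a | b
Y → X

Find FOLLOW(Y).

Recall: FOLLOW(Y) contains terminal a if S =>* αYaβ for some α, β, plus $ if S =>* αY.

We compute FOLLOW(Y) using the standard algorithm.
FOLLOW(S) starts with {$}.
FIRST(S) = {b}
FIRST(W) = {a, d}
FIRST(X) = {b}
FIRST(Y) = {b}
FOLLOW(S) = {$}
FOLLOW(W) = {a}
FOLLOW(X) = {b, c}
FOLLOW(Y) = {b}
Therefore, FOLLOW(Y) = {b}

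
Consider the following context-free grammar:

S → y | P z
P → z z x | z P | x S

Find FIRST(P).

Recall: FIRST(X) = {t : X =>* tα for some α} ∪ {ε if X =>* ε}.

We compute FIRST(P) using the standard algorithm.
FIRST(P) = {x, z}
FIRST(S) = {x, y, z}
Therefore, FIRST(P) = {x, z}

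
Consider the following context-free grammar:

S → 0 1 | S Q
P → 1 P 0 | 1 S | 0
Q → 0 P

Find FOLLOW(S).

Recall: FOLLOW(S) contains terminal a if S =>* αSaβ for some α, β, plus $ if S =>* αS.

We compute FOLLOW(S) using the standard algorithm.
FOLLOW(S) starts with {$}.
FIRST(P) = {0, 1}
FIRST(Q) = {0}
FIRST(S) = {0}
FOLLOW(P) = {$, 0}
FOLLOW(Q) = {$, 0}
FOLLOW(S) = {$, 0}
Therefore, FOLLOW(S) = {$, 0}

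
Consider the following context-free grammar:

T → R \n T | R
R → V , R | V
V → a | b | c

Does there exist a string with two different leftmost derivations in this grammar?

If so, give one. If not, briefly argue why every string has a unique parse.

No - every string in the language has a unique leftmost derivation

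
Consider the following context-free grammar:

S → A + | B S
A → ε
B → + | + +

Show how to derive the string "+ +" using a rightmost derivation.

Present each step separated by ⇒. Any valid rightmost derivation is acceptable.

S ⇒ B S ⇒ B A + ⇒ B + ⇒ + +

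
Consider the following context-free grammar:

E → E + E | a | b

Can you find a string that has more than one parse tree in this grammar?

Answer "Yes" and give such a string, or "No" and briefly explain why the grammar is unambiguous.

Yes - the string 'a + b + b + a + b' has two distinct parse trees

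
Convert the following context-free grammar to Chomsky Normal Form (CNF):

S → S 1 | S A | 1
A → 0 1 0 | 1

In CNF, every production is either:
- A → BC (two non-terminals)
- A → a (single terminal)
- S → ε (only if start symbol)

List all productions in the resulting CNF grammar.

T1 → 1; S → 1; T0 → 0; A → 1; S → S T1; S → S A; A → T0 X0; X0 → T1 T0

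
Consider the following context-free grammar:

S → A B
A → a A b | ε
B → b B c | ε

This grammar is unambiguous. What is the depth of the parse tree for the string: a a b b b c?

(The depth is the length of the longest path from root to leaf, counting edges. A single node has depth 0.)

4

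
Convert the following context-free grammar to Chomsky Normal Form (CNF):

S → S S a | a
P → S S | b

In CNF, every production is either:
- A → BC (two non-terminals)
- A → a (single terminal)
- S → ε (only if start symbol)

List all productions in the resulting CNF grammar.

TA → a; S → a; P → b; S → S X0; X0 → S TA; P → S S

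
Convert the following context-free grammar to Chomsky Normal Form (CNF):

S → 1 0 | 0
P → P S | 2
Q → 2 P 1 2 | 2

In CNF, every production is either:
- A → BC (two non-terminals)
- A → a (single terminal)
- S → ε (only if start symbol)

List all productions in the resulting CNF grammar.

T1 → 1; T0 → 0; S → 0; P → 2; T2 → 2; Q → 2; S → T1 T0; P → P S; Q → T2 X0; X0 → P X1; X1 → T1 T2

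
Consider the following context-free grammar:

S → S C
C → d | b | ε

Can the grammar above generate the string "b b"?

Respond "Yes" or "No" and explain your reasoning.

No - no valid derivation exists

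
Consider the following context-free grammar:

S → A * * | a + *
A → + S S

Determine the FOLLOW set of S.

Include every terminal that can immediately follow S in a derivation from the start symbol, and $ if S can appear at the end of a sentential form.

We compute FOLLOW(S) using the standard algorithm.
FOLLOW(S) starts with {$}.
FIRST(A) = {+}
FIRST(S) = {+, a}
FOLLOW(A) = {*}
FOLLOW(S) = {$, *, +, a}
Therefore, FOLLOW(S) = {$, *, +, a}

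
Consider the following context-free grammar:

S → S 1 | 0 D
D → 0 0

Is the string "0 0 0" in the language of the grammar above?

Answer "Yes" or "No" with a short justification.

Yes - a valid derivation exists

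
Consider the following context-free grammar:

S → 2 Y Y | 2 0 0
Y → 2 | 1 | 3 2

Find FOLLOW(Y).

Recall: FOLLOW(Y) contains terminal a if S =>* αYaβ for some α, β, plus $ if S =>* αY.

We compute FOLLOW(Y) using the standard algorithm.
FOLLOW(S) starts with {$}.
FIRST(S) = {2}
FIRST(Y) = {1, 2, 3}
FOLLOW(S) = {$}
FOLLOW(Y) = {$, 1, 2, 3}
Therefore, FOLLOW(Y) = {$, 1, 2, 3}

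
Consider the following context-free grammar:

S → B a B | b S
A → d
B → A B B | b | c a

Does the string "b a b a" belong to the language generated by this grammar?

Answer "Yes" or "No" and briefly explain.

No - no valid derivation exists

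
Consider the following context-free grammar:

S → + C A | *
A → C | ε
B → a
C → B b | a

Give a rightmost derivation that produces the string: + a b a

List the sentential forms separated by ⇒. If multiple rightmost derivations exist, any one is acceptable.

S ⇒ + C A ⇒ + C C ⇒ + C a ⇒ + B b a ⇒ + a b a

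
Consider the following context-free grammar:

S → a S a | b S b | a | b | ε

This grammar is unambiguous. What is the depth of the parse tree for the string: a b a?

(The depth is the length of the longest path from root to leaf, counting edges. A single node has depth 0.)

2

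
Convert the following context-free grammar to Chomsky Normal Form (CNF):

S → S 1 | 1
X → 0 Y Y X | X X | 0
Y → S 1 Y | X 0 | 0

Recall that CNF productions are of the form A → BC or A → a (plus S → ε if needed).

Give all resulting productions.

T1 → 1; S → 1; T0 → 0; X → 0; Y → 0; S → S T1; X → T0 X0; X0 → Y X1; X1 → Y X; X → X X; Y → S X2; X2 → T1 Y; Y → X T0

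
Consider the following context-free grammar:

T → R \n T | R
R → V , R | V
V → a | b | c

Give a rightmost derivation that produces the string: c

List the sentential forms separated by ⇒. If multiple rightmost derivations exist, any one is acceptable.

T ⇒ R ⇒ V ⇒ c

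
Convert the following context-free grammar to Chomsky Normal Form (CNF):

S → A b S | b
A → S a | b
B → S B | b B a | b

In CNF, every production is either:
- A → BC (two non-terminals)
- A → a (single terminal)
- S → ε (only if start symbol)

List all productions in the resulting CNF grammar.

TB → b; S → b; TA → a; A → b; B → b; S → A X0; X0 → TB S; A → S TA; B → S B; B → TB X1; X1 → B TA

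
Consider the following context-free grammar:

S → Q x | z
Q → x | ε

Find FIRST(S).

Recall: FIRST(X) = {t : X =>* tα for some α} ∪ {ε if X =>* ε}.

We compute FIRST(S) using the standard algorithm.
FIRST(Q) = {x, ε}
FIRST(S) = {x, z}
Therefore, FIRST(S) = {x, z}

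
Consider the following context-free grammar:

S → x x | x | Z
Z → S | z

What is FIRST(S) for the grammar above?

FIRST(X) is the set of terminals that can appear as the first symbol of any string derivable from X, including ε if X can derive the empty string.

We compute FIRST(S) using the standard algorithm.
FIRST(S) = {x, z}
FIRST(Z) = {x, z}
Therefore, FIRST(S) = {x, z}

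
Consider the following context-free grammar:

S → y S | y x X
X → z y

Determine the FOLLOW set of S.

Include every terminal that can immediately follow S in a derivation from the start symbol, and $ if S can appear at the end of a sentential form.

We compute FOLLOW(S) using the standard algorithm.
FOLLOW(S) starts with {$}.
FIRST(S) = {y}
FIRST(X) = {z}
FOLLOW(S) = {$}
FOLLOW(X) = {$}
Therefore, FOLLOW(S) = {$}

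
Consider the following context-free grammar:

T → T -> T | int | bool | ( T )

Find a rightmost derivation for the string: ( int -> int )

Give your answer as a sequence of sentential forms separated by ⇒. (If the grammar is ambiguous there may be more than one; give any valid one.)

T ⇒ ( T ) ⇒ ( T -> T ) ⇒ ( T -> int ) ⇒ ( int -> int )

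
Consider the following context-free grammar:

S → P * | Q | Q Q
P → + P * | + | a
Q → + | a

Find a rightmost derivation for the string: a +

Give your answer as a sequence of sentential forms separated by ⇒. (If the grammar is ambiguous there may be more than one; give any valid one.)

S ⇒ Q Q ⇒ Q + ⇒ a +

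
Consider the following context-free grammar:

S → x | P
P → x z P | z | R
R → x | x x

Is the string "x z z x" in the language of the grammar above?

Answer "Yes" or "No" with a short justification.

No - no valid derivation exists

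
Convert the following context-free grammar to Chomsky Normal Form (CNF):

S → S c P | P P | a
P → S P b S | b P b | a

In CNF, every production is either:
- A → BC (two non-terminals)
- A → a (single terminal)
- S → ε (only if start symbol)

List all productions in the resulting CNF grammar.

TC → c; S → a; TB → b; P → a; S → S X0; X0 → TC P; S → P P; P → S X1; X1 → P X2; X2 → TB S; P → TB X3; X3 → P TB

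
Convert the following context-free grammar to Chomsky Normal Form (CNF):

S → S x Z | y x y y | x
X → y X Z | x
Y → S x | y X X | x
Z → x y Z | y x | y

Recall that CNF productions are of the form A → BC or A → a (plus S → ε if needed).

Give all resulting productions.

TX → x; TY → y; S → x; X → x; Y → x; Z → y; S → S X0; X0 → TX Z; S → TY X1; X1 → TX X2; X2 → TY TY; X → TY X3; X3 → X Z; Y → S TX; Y → TY X4; X4 → X X; Z → TX X5; X5 → TY Z; Z → TY TX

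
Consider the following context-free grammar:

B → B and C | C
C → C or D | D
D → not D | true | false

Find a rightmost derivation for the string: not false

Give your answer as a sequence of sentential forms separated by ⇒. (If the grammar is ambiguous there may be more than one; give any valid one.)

B ⇒ C ⇒ D ⇒ not D ⇒ not false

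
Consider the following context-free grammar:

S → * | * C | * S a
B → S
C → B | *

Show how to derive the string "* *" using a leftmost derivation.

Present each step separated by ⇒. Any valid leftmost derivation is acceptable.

S ⇒ * C ⇒ * B ⇒ * S ⇒ * *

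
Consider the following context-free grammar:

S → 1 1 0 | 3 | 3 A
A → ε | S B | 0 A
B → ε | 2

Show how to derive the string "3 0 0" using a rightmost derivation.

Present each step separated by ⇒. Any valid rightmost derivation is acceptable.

S ⇒ 3 A ⇒ 3 0 A ⇒ 3 0 0 A ⇒ 3 0 0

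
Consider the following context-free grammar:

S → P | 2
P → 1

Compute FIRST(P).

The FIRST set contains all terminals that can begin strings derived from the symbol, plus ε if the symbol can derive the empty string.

We compute FIRST(P) using the standard algorithm.
FIRST(P) = {1}
FIRST(S) = {1, 2}
Therefore, FIRST(P) = {1}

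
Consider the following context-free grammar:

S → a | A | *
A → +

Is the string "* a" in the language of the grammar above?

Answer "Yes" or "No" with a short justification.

No - no valid derivation exists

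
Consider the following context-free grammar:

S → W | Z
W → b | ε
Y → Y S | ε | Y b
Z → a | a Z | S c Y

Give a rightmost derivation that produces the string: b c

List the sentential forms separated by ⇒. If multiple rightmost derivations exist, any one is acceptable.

S ⇒ Z ⇒ S c Y ⇒ S c ⇒ W c ⇒ b c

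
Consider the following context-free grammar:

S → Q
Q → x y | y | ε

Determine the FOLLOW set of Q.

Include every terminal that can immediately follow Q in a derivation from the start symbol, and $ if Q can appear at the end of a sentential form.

We compute FOLLOW(Q) using the standard algorithm.
FOLLOW(S) starts with {$}.
FIRST(Q) = {x, y, ε}
FIRST(S) = {x, y, ε}
FOLLOW(Q) = {$}
FOLLOW(S) = {$}
Therefore, FOLLOW(Q) = {$}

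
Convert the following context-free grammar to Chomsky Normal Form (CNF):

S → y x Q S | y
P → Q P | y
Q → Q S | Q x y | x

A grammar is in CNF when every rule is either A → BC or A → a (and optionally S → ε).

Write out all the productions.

TY → y; TX → x; S → y; P → y; Q → x; S → TY X0; X0 → TX X1; X1 → Q S; P → Q P; Q → Q S; Q → Q X2; X2 → TX TY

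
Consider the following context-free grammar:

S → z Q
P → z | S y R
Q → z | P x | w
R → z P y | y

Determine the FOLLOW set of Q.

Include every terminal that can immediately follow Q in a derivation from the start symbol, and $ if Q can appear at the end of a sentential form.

We compute FOLLOW(Q) using the standard algorithm.
FOLLOW(S) starts with {$}.
FIRST(P) = {z}
FIRST(Q) = {w, z}
FIRST(R) = {y, z}
FIRST(S) = {z}
FOLLOW(P) = {x, y}
FOLLOW(Q) = {$, y}
FOLLOW(R) = {x, y}
FOLLOW(S) = {$, y}
Therefore, FOLLOW(Q) = {$, y}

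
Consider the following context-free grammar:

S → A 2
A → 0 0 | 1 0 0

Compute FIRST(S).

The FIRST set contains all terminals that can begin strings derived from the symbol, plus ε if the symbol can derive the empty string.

We compute FIRST(S) using the standard algorithm.
FIRST(A) = {0, 1}
FIRST(S) = {0, 1}
Therefore, FIRST(S) = {0, 1}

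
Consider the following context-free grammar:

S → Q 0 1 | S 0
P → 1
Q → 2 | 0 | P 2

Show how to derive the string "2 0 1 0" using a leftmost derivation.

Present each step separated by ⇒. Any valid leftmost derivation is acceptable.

S ⇒ S 0 ⇒ Q 0 1 0 ⇒ 2 0 1 0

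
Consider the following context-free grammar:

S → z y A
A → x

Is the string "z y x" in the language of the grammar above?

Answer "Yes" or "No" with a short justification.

Yes - a valid derivation exists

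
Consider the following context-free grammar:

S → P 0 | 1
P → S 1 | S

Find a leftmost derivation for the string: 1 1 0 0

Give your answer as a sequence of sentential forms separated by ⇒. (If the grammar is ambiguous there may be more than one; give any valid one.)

S ⇒ P 0 ⇒ S 0 ⇒ P 0 0 ⇒ S 1 0 0 ⇒ 1 1 0 0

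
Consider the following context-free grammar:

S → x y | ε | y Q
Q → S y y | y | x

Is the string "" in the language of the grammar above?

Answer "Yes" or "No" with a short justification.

Yes - a valid derivation exists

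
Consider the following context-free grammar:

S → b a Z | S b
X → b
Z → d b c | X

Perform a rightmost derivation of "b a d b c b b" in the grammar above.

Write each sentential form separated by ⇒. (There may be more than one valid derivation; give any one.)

S ⇒ S b ⇒ S b b ⇒ b a Z b b ⇒ b a d b c b b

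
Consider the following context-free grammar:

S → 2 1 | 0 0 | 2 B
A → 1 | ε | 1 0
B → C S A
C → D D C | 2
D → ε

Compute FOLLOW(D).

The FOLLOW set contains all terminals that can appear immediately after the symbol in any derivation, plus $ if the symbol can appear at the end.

We compute FOLLOW(D) using the standard algorithm.
FOLLOW(S) starts with {$}.
FIRST(A) = {1, ε}
FIRST(B) = {2}
FIRST(C) = {2}
FIRST(D) = {ε}
FIRST(S) = {0, 2}
FOLLOW(A) = {$, 1}
FOLLOW(B) = {$, 1}
FOLLOW(C) = {0, 2}
FOLLOW(D) = {2}
FOLLOW(S) = {$, 1}
Therefore, FOLLOW(D) = {2}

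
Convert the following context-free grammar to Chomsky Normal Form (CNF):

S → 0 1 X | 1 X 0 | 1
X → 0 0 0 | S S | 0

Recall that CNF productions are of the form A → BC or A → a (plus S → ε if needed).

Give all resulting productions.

T0 → 0; T1 → 1; S → 1; X → 0; S → T0 X0; X0 → T1 X; S → T1 X1; X1 → X T0; X → T0 X2; X2 → T0 T0; X → S S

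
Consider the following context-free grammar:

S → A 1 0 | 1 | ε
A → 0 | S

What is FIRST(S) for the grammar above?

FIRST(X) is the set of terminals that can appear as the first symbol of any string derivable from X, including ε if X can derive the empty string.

We compute FIRST(S) using the standard algorithm.
FIRST(A) = {0, 1, ε}
FIRST(S) = {0, 1, ε}
Therefore, FIRST(S) = {0, 1, ε}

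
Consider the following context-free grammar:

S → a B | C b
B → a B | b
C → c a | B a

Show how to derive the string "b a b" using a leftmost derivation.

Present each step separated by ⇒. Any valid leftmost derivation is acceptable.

S ⇒ C b ⇒ B a b ⇒ b a b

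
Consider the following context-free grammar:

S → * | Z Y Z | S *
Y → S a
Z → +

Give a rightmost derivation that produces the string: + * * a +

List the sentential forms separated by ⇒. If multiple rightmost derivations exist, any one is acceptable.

S ⇒ Z Y Z ⇒ Z Y + ⇒ Z S a + ⇒ Z S * a + ⇒ Z * * a + ⇒ + * * a +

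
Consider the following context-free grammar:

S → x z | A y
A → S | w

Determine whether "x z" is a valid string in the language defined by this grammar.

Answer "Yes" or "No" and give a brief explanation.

Yes - a valid derivation exists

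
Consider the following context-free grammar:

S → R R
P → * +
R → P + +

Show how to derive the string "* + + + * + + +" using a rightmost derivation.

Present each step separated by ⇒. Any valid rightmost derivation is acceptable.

S ⇒ R R ⇒ R P + + ⇒ R * + + + ⇒ P + + * + + + ⇒ * + + + * + + +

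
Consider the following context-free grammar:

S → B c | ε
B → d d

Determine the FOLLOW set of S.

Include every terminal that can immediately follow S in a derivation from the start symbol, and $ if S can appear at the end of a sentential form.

We compute FOLLOW(S) using the standard algorithm.
FOLLOW(S) starts with {$}.
FIRST(B) = {d}
FIRST(S) = {d, ε}
FOLLOW(B) = {c}
FOLLOW(S) = {$}
Therefore, FOLLOW(S) = {$}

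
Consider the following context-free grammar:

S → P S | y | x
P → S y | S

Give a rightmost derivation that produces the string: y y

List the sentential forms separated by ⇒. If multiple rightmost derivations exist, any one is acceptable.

S ⇒ P S ⇒ P y ⇒ S y ⇒ y y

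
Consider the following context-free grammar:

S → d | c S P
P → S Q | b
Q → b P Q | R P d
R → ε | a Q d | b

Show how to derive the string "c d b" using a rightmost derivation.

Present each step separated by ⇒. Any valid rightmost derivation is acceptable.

S ⇒ c S P ⇒ c S b ⇒ c d b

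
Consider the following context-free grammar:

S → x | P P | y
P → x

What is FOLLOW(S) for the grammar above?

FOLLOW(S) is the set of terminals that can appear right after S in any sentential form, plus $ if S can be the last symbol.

We compute FOLLOW(S) using the standard algorithm.
FOLLOW(S) starts with {$}.
FIRST(P) = {x}
FIRST(S) = {x, y}
FOLLOW(P) = {$, x}
FOLLOW(S) = {$}
Therefore, FOLLOW(S) = {$}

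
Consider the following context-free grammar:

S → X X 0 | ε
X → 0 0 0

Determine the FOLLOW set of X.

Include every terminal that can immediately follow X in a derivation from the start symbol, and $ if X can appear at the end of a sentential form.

We compute FOLLOW(X) using the standard algorithm.
FOLLOW(S) starts with {$}.
FIRST(S) = {0, ε}
FIRST(X) = {0}
FOLLOW(S) = {$}
FOLLOW(X) = {0}
Therefore, FOLLOW(X) = {0}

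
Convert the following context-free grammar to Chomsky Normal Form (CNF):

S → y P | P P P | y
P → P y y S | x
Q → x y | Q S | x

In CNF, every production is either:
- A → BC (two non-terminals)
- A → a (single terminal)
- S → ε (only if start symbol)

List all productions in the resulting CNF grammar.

TY → y; S → y; P → x; TX → x; Q → x; S → TY P; S → P X0; X0 → P P; P → P X1; X1 → TY X2; X2 → TY S; Q → TX TY; Q → Q S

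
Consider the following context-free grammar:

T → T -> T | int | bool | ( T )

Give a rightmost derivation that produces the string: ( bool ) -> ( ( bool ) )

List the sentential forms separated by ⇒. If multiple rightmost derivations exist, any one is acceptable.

T ⇒ T -> T ⇒ T -> ( T ) ⇒ T -> ( ( T ) ) ⇒ T -> ( ( bool ) ) ⇒ ( T ) -> ( ( bool ) ) ⇒ ( bool ) -> ( ( bool ) )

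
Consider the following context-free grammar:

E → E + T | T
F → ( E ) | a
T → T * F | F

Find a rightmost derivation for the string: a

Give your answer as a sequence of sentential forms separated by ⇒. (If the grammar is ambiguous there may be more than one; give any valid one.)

E ⇒ T ⇒ F ⇒ a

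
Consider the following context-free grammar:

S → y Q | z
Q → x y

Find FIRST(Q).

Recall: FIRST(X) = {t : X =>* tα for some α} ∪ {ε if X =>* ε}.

We compute FIRST(Q) using the standard algorithm.
FIRST(Q) = {x}
FIRST(S) = {y, z}
Therefore, FIRST(Q) = {x}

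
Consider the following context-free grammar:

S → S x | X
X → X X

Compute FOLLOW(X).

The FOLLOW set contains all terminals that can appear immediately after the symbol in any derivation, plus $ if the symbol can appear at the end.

We compute FOLLOW(X) using the standard algorithm.
FOLLOW(S) starts with {$}.
FIRST(S) = {}
FIRST(X) = {}
FOLLOW(S) = {$, x}
FOLLOW(X) = {$, x}
Therefore, FOLLOW(X) = {$, x}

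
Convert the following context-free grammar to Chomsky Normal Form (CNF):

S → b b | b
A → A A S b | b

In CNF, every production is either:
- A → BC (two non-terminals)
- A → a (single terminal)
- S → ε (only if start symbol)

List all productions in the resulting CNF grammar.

TB → b; S → b; A → b; S → TB TB; A → A X0; X0 → A X1; X1 → S TB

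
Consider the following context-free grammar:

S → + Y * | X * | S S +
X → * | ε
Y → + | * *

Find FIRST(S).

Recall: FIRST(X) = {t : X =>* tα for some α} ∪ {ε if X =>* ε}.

We compute FIRST(S) using the standard algorithm.
FIRST(S) = {*, +}
FIRST(X) = {*, ε}
FIRST(Y) = {*, +}
Therefore, FIRST(S) = {*, +}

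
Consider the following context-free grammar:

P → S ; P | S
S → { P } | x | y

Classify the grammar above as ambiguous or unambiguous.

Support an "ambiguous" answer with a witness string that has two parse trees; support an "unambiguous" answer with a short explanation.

Unambiguous - every string in the language has a unique parse tree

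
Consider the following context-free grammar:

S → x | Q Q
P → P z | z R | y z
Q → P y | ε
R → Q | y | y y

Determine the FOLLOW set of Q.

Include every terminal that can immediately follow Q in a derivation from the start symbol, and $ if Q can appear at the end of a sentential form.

We compute FOLLOW(Q) using the standard algorithm.
FOLLOW(S) starts with {$}.
FIRST(P) = {y, z}
FIRST(Q) = {y, z, ε}
FIRST(R) = {y, z, ε}
FIRST(S) = {x, y, z, ε}
FOLLOW(P) = {y, z}
FOLLOW(Q) = {$, y, z}
FOLLOW(R) = {y, z}
FOLLOW(S) = {$}
Therefore, FOLLOW(Q) = {$, y, z}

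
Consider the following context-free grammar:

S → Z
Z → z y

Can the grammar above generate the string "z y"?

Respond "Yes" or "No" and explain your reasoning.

Yes - a valid derivation exists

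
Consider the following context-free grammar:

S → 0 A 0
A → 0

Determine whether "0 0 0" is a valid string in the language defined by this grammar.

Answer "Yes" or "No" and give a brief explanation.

Yes - a valid derivation exists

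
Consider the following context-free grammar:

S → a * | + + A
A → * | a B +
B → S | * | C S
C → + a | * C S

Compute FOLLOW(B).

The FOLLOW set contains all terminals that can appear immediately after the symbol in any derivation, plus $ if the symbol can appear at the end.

We compute FOLLOW(B) using the standard algorithm.
FOLLOW(S) starts with {$}.
FIRST(A) = {*, a}
FIRST(B) = {*, +, a}
FIRST(C) = {*, +}
FIRST(S) = {+, a}
FOLLOW(A) = {$, +, a}
FOLLOW(B) = {+}
FOLLOW(C) = {+, a}
FOLLOW(S) = {$, +, a}
Therefore, FOLLOW(B) = {+}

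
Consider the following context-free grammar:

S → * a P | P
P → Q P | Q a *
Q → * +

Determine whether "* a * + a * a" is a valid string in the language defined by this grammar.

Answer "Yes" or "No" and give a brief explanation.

No - no valid derivation exists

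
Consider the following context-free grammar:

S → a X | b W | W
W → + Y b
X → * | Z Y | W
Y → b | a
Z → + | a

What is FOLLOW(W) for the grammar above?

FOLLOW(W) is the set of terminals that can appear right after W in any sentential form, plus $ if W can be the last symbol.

We compute FOLLOW(W) using the standard algorithm.
FOLLOW(S) starts with {$}.
FIRST(S) = {+, a, b}
FIRST(W) = {+}
FIRST(X) = {*, +, a}
FIRST(Y) = {a, b}
FIRST(Z) = {+, a}
FOLLOW(S) = {$}
FOLLOW(W) = {$}
FOLLOW(X) = {$}
FOLLOW(Y) = {$, b}
FOLLOW(Z) = {a, b}
Therefore, FOLLOW(W) = {$}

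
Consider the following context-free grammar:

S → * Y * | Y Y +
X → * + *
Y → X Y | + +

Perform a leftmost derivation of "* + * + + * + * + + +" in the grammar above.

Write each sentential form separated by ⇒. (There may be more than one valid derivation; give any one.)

S ⇒ Y Y + ⇒ X Y Y + ⇒ * + * Y Y + ⇒ * + * + + Y + ⇒ * + * + + X Y + ⇒ * + * + + * + * Y + ⇒ * + * + + * + * + + +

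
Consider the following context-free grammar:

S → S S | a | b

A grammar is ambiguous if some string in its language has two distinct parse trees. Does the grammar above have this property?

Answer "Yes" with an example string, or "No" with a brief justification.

Yes - the string 'a b b b b b' has two distinct parse trees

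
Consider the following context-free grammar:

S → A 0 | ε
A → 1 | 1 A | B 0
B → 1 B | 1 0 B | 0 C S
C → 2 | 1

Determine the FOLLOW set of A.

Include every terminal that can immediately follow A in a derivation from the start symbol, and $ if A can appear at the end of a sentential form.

We compute FOLLOW(A) using the standard algorithm.
FOLLOW(S) starts with {$}.
FIRST(A) = {0, 1}
FIRST(B) = {0, 1}
FIRST(C) = {1, 2}
FIRST(S) = {0, 1, ε}
FOLLOW(A) = {0}
FOLLOW(B) = {0}
FOLLOW(C) = {0, 1}
FOLLOW(S) = {$, 0}
Therefore, FOLLOW(A) = {0}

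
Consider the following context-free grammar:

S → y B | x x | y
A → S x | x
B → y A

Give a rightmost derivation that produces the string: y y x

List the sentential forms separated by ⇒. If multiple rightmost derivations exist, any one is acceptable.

S ⇒ y B ⇒ y y A ⇒ y y x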